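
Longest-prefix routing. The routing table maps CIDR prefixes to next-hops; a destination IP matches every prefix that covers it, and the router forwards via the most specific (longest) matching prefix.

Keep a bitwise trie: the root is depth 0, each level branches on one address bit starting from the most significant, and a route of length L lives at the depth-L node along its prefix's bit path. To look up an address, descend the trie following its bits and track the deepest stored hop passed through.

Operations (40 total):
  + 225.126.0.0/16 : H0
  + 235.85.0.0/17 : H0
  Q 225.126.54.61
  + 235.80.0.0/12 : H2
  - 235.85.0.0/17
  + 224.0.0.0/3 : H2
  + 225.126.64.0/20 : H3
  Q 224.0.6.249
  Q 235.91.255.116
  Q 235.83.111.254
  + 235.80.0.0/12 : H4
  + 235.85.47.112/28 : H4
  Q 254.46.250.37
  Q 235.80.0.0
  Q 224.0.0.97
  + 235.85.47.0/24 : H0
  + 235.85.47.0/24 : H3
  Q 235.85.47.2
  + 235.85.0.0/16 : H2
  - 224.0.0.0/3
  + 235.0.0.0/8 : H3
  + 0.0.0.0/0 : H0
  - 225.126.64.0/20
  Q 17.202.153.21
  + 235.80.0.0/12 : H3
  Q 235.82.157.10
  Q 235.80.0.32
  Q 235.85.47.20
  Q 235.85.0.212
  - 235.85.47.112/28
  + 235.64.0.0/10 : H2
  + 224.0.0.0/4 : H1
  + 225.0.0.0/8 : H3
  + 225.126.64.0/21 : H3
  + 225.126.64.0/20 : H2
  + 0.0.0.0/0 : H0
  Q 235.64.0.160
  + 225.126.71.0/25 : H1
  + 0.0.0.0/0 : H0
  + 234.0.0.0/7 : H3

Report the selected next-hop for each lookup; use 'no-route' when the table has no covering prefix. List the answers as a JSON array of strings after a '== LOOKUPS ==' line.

Process each operation:
  + 225.126.0.0/16 (H0) depth=16
  + 235.85.0.0/17 (H0) depth=17
  ? 225.126.54.61  path d0:-→d1:-→d2:-→d3:-→d4:-→d5:-→d6:-→d7:-→d8:-→d9:-→d10:-→d11:-→d12:-→d13:-→d14:-→d15:-→d16:H0  best=H0
  + 235.80.0.0/12 (H2) depth=12
  - 235.85.0.0/17 clear@17
  + 224.0.0.0/3 (H2) depth=3
  + 225.126.64.0/20 (H3) depth=20
  ? 224.0.6.249  path d0:-→d1:-→d2:-→d3:H2→d4:-→d5:-→d6:-→d7:-  best=H2
  ? 235.91.255.116  path d0:-→d1:-→d2:-→d3:H2→d4:-→d5:-→d6:-→d7:-→d8:-→d9:-→d10:-→d11:-→d12:H2  best=H2
  ? 235.83.111.254  path d0:-→d1:-→d2:-→d3:H2→d4:-→d5:-→d6:-→d7:-→d8:-→d9:-→d10:-→d11:-→d12:H2→d13:-  best=H2
  + 235.80.0.0/12 (H4) depth=12
  + 235.85.47.112/28 (H4) depth=28
  ? 254.46.250.37  path d0:-→d1:-→d2:-→d3:H2  best=H2
  ? 235.80.0.0  path d0:-→d1:-→d2:-→d3:H2→d4:-→d5:-→d6:-→d7:-→d8:-→d9:-→d10:-→d11:-→d12:H4→d13:-  best=H4
  ? 224.0.0.97  path d0:-→d1:-→d2:-→d3:H2→d4:-→d5:-→d6:-→d7:-  best=H2
  + 235.85.47.0/24 (H0) depth=24
  + 235.85.47.0/24 (H3) depth=24
  ? 235.85.47.2  path d0:-→d1:-→d2:-→d3:H2→d4:-→d5:-→d6:-→d7:-→d8:-→d9:-→d10:-→d11:-→d12:H4→d13:-→d14:-→d15:-→d16:-→d17:-→d18:-→d19:-→d20:-→d21:-→d22:-→d23:-→d24:H3→d25:-  best=H3
  + 235.85.0.0/16 (H2) depth=16
  - 224.0.0.0/3 clear@3
  + 235.0.0.0/8 (H3) depth=8
  + 0.0.0.0/0 (H0) depth=0
  - 225.126.64.0/20 clear@20
  ? 17.202.153.21  path d0:H0  best=H0
  + 235.80.0.0/12 (H3) depth=12
  ? 235.82.157.10  path d0:H0→d1:-→d2:-→d3:-→d4:-→d5:-→d6:-→d7:-→d8:H3→d9:-→d10:-→d11:-→d12:H3→d13:-  best=H3
  ? 235.80.0.32  path d0:H0→d1:-→d2:-→d3:-→d4:-→d5:-→d6:-→d7:-→d8:H3→d9:-→d10:-→d11:-→d12:H3→d13:-  best=H3
  ? 235.85.47.20  path d0:H0→d1:-→d2:-→d3:-→d4:-→d5:-→d6:-→d7:-→d8:H3→d9:-→d10:-→d11:-→d12:H3→d13:-→d14:-→d15:-→d16:H2→d17:-→d18:-→d19:-→d20:-→d21:-→d22:-→d23:-→d24:H3→d25:-  best=H3
  ? 235.85.0.212  path d0:H0→d1:-→d2:-→d3:-→d4:-→d5:-→d6:-→d7:-→d8:H3→d9:-→d10:-→d11:-→d12:H3→d13:-→d14:-→d15:-→d16:H2→d17:-→d18:-  best=H2
  - 235.85.47.112/28 clear@28
  + 235.64.0.0/10 (H2) depth=10
  + 224.0.0.0/4 (H1) depth=4
  + 225.0.0.0/8 (H3) depth=8
  + 225.126.64.0/21 (H3) depth=21
  + 225.126.64.0/20 (H2) depth=20
  + 0.0.0.0/0 (H0) depth=0
  ? 235.64.0.160  path d0:H0→d1:-→d2:-→d3:-→d4:H1→d5:-→d6:-→d7:-→d8:H3→d9:-→d10:H2→d11:-  best=H2
  + 225.126.71.0/25 (H1) depth=25
  + 0.0.0.0/0 (H0) depth=0
  + 234.0.0.0/7 (H3) depth=7

== LOOKUPS ==
["H0","H2","H2","H2","H2","H4","H2","H3","H0","H3","H3","H3","H2","H2"]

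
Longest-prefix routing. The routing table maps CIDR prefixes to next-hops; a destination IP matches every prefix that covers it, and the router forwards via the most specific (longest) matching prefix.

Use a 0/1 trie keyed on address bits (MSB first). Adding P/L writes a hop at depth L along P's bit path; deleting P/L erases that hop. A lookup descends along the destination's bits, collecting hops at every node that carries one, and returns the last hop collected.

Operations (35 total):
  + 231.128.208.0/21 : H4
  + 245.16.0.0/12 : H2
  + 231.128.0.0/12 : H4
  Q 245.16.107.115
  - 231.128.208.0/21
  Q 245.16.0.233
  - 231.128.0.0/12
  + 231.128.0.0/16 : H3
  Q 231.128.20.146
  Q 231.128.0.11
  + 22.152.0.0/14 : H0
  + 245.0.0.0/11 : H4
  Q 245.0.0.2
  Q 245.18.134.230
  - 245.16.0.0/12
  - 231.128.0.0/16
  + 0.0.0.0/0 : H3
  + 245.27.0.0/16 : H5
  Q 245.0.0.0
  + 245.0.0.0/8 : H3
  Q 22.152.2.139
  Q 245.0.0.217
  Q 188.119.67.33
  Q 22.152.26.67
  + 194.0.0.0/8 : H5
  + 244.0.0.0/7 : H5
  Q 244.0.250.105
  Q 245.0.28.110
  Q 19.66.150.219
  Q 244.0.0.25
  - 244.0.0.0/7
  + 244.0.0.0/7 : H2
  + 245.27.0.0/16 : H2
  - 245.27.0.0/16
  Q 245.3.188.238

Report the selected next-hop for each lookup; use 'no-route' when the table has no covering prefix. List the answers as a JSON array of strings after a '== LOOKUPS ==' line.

Process each operation:
  + 231.128.208.0/21 (H4) depth=21
  + 245.16.0.0/12 (H2) depth=12
  + 231.128.0.0/12 (H4) depth=12
  lookup 245.16.107.115: bits 111101010001 walk d0:-→d1:-→d2:-→d3:-→d4:-→d5:-→d6:-→d7:-→d8:-→d9:-→d10:-→d11:-→d12:H2 -> H2
  - 231.128.208.0/21 clear@21
  lookup 245.16.0.233: bits 111101010001 walk d0:-→d1:-→d2:-→d3:-→d4:-→d5:-→d6:-→d7:-→d8:-→d9:-→d10:-→d11:-→d12:H2 -> H2
  - 231.128.0.0/12 clear@12
  + 231.128.0.0/16 (H3) depth=16
  lookup 231.128.20.146: bits 1110011110000000 walk d0:-→d1:-→d2:-→d3:-→d4:-→d5:-→d6:-→d7:-→d8:-→d9:-→d10:-→d11:-→d12:-→d13:-→d14:-→d15:-→d16:H3 -> H3
  lookup 231.128.0.11: bits 1110011110000000 walk d0:-→d1:-→d2:-→d3:-→d4:-→d5:-→d6:-→d7:-→d8:-→d9:-→d10:-→d11:-→d12:-→d13:-→d14:-→d15:-→d16:H3 -> H3
  + 22.152.0.0/14 (H0) depth=14
  + 245.0.0.0/11 (H4) depth=11
  lookup 245.0.0.2: bits 11110101000 walk d0:-→d1:-→d2:-→d3:-→d4:-→d5:-→d6:-→d7:-→d8:-→d9:-→d10:-→d11:H4 -> H4
  lookup 245.18.134.230: bits 111101010001 walk d0:-→d1:-→d2:-→d3:-→d4:-→d5:-→d6:-→d7:-→d8:-→d9:-→d10:-→d11:H4→d12:H2 -> H2
  - 245.16.0.0/12 clear@12
  - 231.128.0.0/16 clear@16
  + 0.0.0.0/0 (H3) depth=0
  + 245.27.0.0/16 (H5) depth=16
  lookup 245.0.0.0: bits 11110101000 walk d0:H3→d1:-→d2:-→d3:-→d4:-→d5:-→d6:-→d7:-→d8:-→d9:-→d10:-→d11:H4 -> H4
  + 245.0.0.0/8 (H3) depth=8
  lookup 22.152.2.139: bits 00010110100110 walk d0:H3→d1:-→d2:-→d3:-→d4:-→d5:-→d6:-→d7:-→d8:-→d9:-→d10:-→d11:-→d12:-→d13:-→d14:H0 -> H0
  lookup 245.0.0.217: bits 11110101000 walk d0:H3→d1:-→d2:-→d3:-→d4:-→d5:-→d6:-→d7:-→d8:H3→d9:-→d10:-→d11:H4 -> H4
  lookup 188.119.67.33: bits 1 walk d0:H3→d1:- -> H3
  lookup 22.152.26.67: bits 00010110100110 walk d0:H3→d1:-→d2:-→d3:-→d4:-→d5:-→d6:-→d7:-→d8:-→d9:-→d10:-→d11:-→d12:-→d13:-→d14:H0 -> H0
  + 194.0.0.0/8 (H5) depth=8
  + 244.0.0.0/7 (H5) depth=7
  lookup 244.0.250.105: bits 1111010 walk d0:H3→d1:-→d2:-→d3:-→d4:-→d5:-→d6:-→d7:H5 -> H5
  lookup 245.0.28.110: bits 11110101000 walk d0:H3→d1:-→d2:-→d3:-→d4:-→d5:-→d6:-→d7:H5→d8:H3→d9:-→d10:-→d11:H4 -> H4
  lookup 19.66.150.219: bits 00010 walk d0:H3→d1:-→d2:-→d3:-→d4:-→d5:- -> H3
  lookup 244.0.0.25: bits 1111010 walk d0:H3→d1:-→d2:-→d3:-→d4:-→d5:-→d6:-→d7:H5 -> H5
  - 244.0.0.0/7 clear@7
  + 244.0.0.0/7 (H2) depth=7
  + 245.27.0.0/16 (H2) depth=16
  - 245.27.0.0/16 clear@16
  lookup 245.3.188.238: bits 11110101000 walk d0:H3→d1:-→d2:-→d3:-→d4:-→d5:-→d6:-→d7:H2→d8:H3→d9:-→d10:-→d11:H4 -> H4

== LOOKUPS ==
["H2","H2","H3","H3","H4","H2","H4","H0","H4","H3","H0","H5","H4","H3","H5","H4"]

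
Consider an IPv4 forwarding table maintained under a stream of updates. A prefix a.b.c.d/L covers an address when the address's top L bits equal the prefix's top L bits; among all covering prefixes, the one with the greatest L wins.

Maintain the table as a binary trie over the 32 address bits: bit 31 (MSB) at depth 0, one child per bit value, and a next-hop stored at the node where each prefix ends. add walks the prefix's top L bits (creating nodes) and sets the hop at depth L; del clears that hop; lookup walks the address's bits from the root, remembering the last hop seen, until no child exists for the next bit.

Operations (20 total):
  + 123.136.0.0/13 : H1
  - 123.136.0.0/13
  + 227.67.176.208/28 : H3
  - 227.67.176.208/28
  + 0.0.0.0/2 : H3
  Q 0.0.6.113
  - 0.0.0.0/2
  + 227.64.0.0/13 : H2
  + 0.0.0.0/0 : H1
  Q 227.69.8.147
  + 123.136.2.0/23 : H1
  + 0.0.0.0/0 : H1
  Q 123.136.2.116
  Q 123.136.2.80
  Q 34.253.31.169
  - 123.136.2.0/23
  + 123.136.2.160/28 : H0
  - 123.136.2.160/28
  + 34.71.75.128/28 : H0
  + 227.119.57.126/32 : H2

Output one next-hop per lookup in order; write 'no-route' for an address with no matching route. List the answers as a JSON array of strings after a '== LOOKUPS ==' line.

Process each operation:
  + 123.136.0.0/13 (H1) depth=13
  del 123.136.0.0/13 (clear depth 13)
  + 227.67.176.208/28 (H3) depth=28
  del 227.67.176.208/28 (clear depth 28)
  + 0.0.0.0/2 (H3) depth=2
  Q 0.0.6.113: descend 00 ; hops seen [H3] ; pick H3
  del 0.0.0.0/2 (clear depth 2)
  + 227.64.0.0/13 (H2) depth=13
  + 0.0.0.0/0 (H1) depth=0
  Q 227.69.8.147: descend 1110001101000 ; hops seen [H1,H2] ; pick H2
  + 123.136.2.0/23 (H1) depth=23
  + 0.0.0.0/0 (H1) depth=0
  Q 123.136.2.116: descend 01111011100010000000001 ; hops seen [H1,H1] ; pick H1
  Q 123.136.2.80: descend 01111011100010000000001 ; hops seen [H1,H1] ; pick H1
  Q 34.253.31.169: descend 00 ; hops seen [H1] ; pick H1
  del 123.136.2.0/23 (clear depth 23)
  + 123.136.2.160/28 (H0) depth=28
  del 123.136.2.160/28 (clear depth 28)
  + 34.71.75.128/28 (H0) depth=28
  + 227.119.57.126/32 (H2) depth=32

== LOOKUPS ==
["H3","H2","H1","H1","H1"]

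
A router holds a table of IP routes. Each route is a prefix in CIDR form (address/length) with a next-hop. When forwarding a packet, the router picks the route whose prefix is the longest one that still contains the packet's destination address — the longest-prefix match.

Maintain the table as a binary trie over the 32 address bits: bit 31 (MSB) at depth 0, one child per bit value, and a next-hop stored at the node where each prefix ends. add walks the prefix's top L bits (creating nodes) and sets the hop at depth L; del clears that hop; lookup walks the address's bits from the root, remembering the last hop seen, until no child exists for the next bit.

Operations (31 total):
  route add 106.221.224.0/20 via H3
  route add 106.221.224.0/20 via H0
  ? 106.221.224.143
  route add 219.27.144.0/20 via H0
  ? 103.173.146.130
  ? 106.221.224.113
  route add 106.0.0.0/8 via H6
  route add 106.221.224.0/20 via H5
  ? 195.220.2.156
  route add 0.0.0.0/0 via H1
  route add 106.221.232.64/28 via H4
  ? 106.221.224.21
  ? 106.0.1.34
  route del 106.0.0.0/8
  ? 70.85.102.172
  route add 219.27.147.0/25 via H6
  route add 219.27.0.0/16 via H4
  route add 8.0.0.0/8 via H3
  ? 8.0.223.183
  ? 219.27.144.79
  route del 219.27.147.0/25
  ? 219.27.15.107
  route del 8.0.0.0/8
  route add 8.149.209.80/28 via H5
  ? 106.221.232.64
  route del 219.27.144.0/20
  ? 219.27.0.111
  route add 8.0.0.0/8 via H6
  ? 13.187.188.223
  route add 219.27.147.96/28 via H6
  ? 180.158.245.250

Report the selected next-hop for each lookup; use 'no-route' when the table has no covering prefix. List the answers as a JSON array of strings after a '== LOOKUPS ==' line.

Process each operation:
  add 106.221.224.0/20 -> H3 at depth 20
  add 106.221.224.0/20 -> H0 at depth 20
  ? 106.221.224.143  path d0:-→d1:-→d2:-→d3:-→d4:-→d5:-→d6:-→d7:-→d8:-→d9:-→d10:-→d11:-→d12:-→d13:-→d14:-→d15:-→d16:-→d17:-→d18:-→d19:-→d20:H0  best=H0
  add 219.27.144.0/20 -> H0 at depth 20
  ? 103.173.146.130  path d0:-→d1:-→d2:-→d3:-→d4:-  best=no-route
  ? 106.221.224.113  path d0:-→d1:-→d2:-→d3:-→d4:-→d5:-→d6:-→d7:-→d8:-→d9:-→d10:-→d11:-→d12:-→d13:-→d14:-→d15:-→d16:-→d17:-→d18:-→d19:-→d20:H0  best=H0
  add 106.0.0.0/8 -> H6 at depth 8
  add 106.221.224.0/20 -> H5 at depth 20
  ? 195.220.2.156  path d0:-→d1:-→d2:-→d3:-  best=no-route
  add 0.0.0.0/0 -> H1 at depth 0
  add 106.221.232.64/28 -> H4 at depth 28
  ? 106.221.224.21  path d0:H1→d1:-→d2:-→d3:-→d4:-→d5:-→d6:-→d7:-→d8:H6→d9:-→d10:-→d11:-→d12:-→d13:-→d14:-→d15:-→d16:-→d17:-→d18:-→d19:-→d20:H5  best=H5
  ? 106.0.1.34  path d0:H1→d1:-→d2:-→d3:-→d4:-→d5:-→d6:-→d7:-→d8:H6  best=H6
  - 106.0.0.0/8 clear@8
  ? 70.85.102.172  path d0:H1→d1:-→d2:-  best=H1
  add 219.27.147.0/25 -> H6 at depth 25
  add 219.27.0.0/16 -> H4 at depth 16
  add 8.0.0.0/8 -> H3 at depth 8
  ? 8.0.223.183  path d0:H1→d1:-→d2:-→d3:-→d4:-→d5:-→d6:-→d7:-→d8:H3  best=H3
  ? 219.27.144.79  path d0:H1→d1:-→d2:-→d3:-→d4:-→d5:-→d6:-→d7:-→d8:-→d9:-→d10:-→d11:-→d12:-→d13:-→d14:-→d15:-→d16:H4→d17:-→d18:-→d19:-→d20:H0→d21:-→d22:-  best=H0
  - 219.27.147.0/25 clear@25
  ? 219.27.15.107  path d0:H1→d1:-→d2:-→d3:-→d4:-→d5:-→d6:-→d7:-→d8:-→d9:-→d10:-→d11:-→d12:-→d13:-→d14:-→d15:-→d16:H4  best=H4
  - 8.0.0.0/8 clear@8
  add 8.149.209.80/28 -> H5 at depth 28
  ? 106.221.232.64  path d0:H1→d1:-→d2:-→d3:-→d4:-→d5:-→d6:-→d7:-→d8:-→d9:-→d10:-→d11:-→d12:-→d13:-→d14:-→d15:-→d16:-→d17:-→d18:-→d19:-→d20:H5→d21:-→d22:-→d23:-→d24:-→d25:-→d26:-→d27:-→d28:H4  best=H4
  - 219.27.144.0/20 clear@20
  ? 219.27.0.111  path d0:H1→d1:-→d2:-→d3:-→d4:-→d5:-→d6:-→d7:-→d8:-→d9:-→d10:-→d11:-→d12:-→d13:-→d14:-→d15:-→d16:H4  best=H4
  add 8.0.0.0/8 -> H6 at depth 8
  ? 13.187.188.223  path d0:H1→d1:-→d2:-→d3:-→d4:-→d5:-  best=H1
  add 219.27.147.96/28 -> H6 at depth 28
  ? 180.158.245.250  path d0:H1→d1:-  best=H1

== LOOKUPS ==
["H0","no-route","H0","no-route","H5","H6","H1","H3","H0","H4","H4","H4","H1","H1"]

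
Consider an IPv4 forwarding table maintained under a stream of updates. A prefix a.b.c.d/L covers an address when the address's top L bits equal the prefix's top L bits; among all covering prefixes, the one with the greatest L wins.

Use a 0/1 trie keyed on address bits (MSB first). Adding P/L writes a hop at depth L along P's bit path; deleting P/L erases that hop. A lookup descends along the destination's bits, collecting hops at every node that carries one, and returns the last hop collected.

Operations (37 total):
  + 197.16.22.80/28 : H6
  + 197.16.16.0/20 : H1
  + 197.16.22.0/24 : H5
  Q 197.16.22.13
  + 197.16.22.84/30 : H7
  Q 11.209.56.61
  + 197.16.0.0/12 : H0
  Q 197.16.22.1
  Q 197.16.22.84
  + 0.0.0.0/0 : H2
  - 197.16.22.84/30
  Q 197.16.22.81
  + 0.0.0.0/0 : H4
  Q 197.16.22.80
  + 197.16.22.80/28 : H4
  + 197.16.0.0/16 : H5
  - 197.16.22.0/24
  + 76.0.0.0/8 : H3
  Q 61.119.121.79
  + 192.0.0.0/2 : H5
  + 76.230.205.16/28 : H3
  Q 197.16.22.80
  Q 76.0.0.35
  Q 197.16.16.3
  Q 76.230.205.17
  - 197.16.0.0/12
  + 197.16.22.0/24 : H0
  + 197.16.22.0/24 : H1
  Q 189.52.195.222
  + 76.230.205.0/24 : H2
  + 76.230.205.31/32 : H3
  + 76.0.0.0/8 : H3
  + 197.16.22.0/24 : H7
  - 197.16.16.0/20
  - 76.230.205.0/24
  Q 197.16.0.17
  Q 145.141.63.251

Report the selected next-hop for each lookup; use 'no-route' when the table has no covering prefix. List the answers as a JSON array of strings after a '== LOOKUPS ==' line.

Process each operation:
  add 197.16.22.80/28 -> H6 at depth 28
  add 197.16.16.0/20 -> H1 at depth 20
  add 197.16.22.0/24 -> H5 at depth 24
  lookup 197.16.22.13: bits 1100010100010000000101100 walk d0:-→d1:-→d2:-→d3:-→d4:-→d5:-→d6:-→d7:-→d8:-→d9:-→d10:-→d11:-→d12:-→d13:-→d14:-→d15:-→d16:-→d17:-→d18:-→d19:-→d20:H1→d21:-→d22:-→d23:-→d24:H5→d25:- -> H5
  add 197.16.22.84/30 -> H7 at depth 30
  lookup 11.209.56.61: bits ε walk d0:- -> no-route
  add 197.16.0.0/12 -> H0 at depth 12
  lookup 197.16.22.1: bits 1100010100010000000101100 walk d0:-→d1:-→d2:-→d3:-→d4:-→d5:-→d6:-→d7:-→d8:-→d9:-→d10:-→d11:-→d12:H0→d13:-→d14:-→d15:-→d16:-→d17:-→d18:-→d19:-→d20:H1→d21:-→d22:-→d23:-→d24:H5→d25:- -> H5
  lookup 197.16.22.84: bits 110001010001000000010110010101 walk d0:-→d1:-→d2:-→d3:-→d4:-→d5:-→d6:-→d7:-→d8:-→d9:-→d10:-→d11:-→d12:H0→d13:-→d14:-→d15:-→d16:-→d17:-→d18:-→d19:-→d20:H1→d21:-→d22:-→d23:-→d24:H5→d25:-→d26:-→d27:-→d28:H6→d29:-→d30:H7 -> H7
  add 0.0.0.0/0 -> H2 at depth 0
  - 197.16.22.84/30 clear@30
  lookup 197.16.22.81: bits 11000101000100000001011001010 walk d0:H2→d1:-→d2:-→d3:-→d4:-→d5:-→d6:-→d7:-→d8:-→d9:-→d10:-→d11:-→d12:H0→d13:-→d14:-→d15:-→d16:-→d17:-→d18:-→d19:-→d20:H1→d21:-→d22:-→d23:-→d24:H5→d25:-→d26:-→d27:-→d28:H6→d29:- -> H6
  add 0.0.0.0/0 -> H4 at depth 0
  lookup 197.16.22.80: bits 11000101000100000001011001010 walk d0:H4→d1:-→d2:-→d3:-→d4:-→d5:-→d6:-→d7:-→d8:-→d9:-→d10:-→d11:-→d12:H0→d13:-→d14:-→d15:-→d16:-→d17:-→d18:-→d19:-→d20:H1→d21:-→d22:-→d23:-→d24:H5→d25:-→d26:-→d27:-→d28:H6→d29:- -> H6
  add 197.16.22.80/28 -> H4 at depth 28
  add 197.16.0.0/16 -> H5 at depth 16
  - 197.16.22.0/24 clear@24
  add 76.0.0.0/8 -> H3 at depth 8
  lookup 61.119.121.79: bits 0 walk d0:H4→d1:- -> H4
  add 192.0.0.0/2 -> H5 at depth 2
  add 76.230.205.16/28 -> H3 at depth 28
  lookup 197.16.22.80: bits 11000101000100000001011001010 walk d0:H4→d1:-→d2:H5→d3:-→d4:-→d5:-→d6:-→d7:-→d8:-→d9:-→d10:-→d11:-→d12:H0→d13:-→d14:-→d15:-→d16:H5→d17:-→d18:-→d19:-→d20:H1→d21:-→d22:-→d23:-→d24:-→d25:-→d26:-→d27:-→d28:H4→d29:- -> H4
  lookup 76.0.0.35: bits 01001100 walk d0:H4→d1:-→d2:-→d3:-→d4:-→d5:-→d6:-→d7:-→d8:H3 -> H3
  lookup 197.16.16.3: bits 110001010001000000010 walk d0:H4→d1:-→d2:H5→d3:-→d4:-→d5:-→d6:-→d7:-→d8:-→d9:-→d10:-→d11:-→d12:H0→d13:-→d14:-→d15:-→d16:H5→d17:-→d18:-→d19:-→d20:H1→d21:- -> H1
  lookup 76.230.205.17: bits 0100110011100110110011010001 walk d0:H4→d1:-→d2:-→d3:-→d4:-→d5:-→d6:-→d7:-→d8:H3→d9:-→d10:-→d11:-→d12:-→d13:-→d14:-→d15:-→d16:-→d17:-→d18:-→d19:-→d20:-→d21:-→d22:-→d23:-→d24:-→d25:-→d26:-→d27:-→d28:H3 -> H3
  - 197.16.0.0/12 clear@12
  add 197.16.22.0/24 -> H0 at depth 24
  add 197.16.22.0/24 -> H1 at depth 24
  lookup 189.52.195.222: bits 1 walk d0:H4→d1:- -> H4
  add 76.230.205.0/24 -> H2 at depth 24
  add 76.230.205.31/32 -> H3 at depth 32
  add 76.0.0.0/8 -> H3 at depth 8
  add 197.16.22.0/24 -> H7 at depth 24
  - 197.16.16.0/20 clear@20
  - 76.230.205.0/24 clear@24
  lookup 197.16.0.17: bits 1100010100010000000 walk d0:H4→d1:-→d2:H5→d3:-→d4:-→d5:-→d6:-→d7:-→d8:-→d9:-→d10:-→d11:-→d12:-→d13:-→d14:-→d15:-→d16:H5→d17:-→d18:-→d19:- -> H5
  lookup 145.141.63.251: bits 1 walk d0:H4→d1:- -> H4

== LOOKUPS ==
["H5","no-route","H5","H7","H6","H6","H4","H4","H3","H1","H3","H4","H5","H4"]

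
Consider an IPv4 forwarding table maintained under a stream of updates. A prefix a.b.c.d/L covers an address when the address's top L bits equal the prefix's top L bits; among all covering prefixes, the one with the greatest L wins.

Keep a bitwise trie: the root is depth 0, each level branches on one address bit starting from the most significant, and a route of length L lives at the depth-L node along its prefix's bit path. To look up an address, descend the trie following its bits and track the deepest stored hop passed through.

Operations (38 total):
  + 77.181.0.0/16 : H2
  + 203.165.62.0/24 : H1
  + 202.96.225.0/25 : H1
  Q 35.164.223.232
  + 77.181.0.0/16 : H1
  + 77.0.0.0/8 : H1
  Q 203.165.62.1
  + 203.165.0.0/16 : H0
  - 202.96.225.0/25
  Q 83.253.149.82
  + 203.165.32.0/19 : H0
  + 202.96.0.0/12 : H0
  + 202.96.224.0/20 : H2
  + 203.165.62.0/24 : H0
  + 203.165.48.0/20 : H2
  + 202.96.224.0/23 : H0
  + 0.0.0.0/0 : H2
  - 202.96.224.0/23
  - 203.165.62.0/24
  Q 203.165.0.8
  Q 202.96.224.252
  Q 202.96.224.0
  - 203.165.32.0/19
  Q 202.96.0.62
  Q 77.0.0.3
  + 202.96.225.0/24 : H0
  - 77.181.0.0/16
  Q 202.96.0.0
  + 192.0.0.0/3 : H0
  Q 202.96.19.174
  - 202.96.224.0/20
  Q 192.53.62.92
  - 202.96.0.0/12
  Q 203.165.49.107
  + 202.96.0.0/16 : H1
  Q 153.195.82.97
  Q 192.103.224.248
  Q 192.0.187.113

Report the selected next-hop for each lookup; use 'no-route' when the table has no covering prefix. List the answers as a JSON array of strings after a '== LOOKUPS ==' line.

Process each operation:
  + 77.181.0.0/16 (H2) depth=16
  + 203.165.62.0/24 (H1) depth=24
  + 202.96.225.0/25 (H1) depth=25
  lookup 35.164.223.232: bits 0 walk d0:-→d1:- -> no-route
  + 77.181.0.0/16 (H1) depth=16
  + 77.0.0.0/8 (H1) depth=8
  lookup 203.165.62.1: bits 110010111010010100111110 walk d0:-→d1:-→d2:-→d3:-→d4:-→d5:-→d6:-→d7:-→d8:-→d9:-→d10:-→d11:-→d12:-→d13:-→d14:-→d15:-→d16:-→d17:-→d18:-→d19:-→d20:-→d21:-→d22:-→d23:-→d24:H1 -> H1
  + 203.165.0.0/16 (H0) depth=16
  - 202.96.225.0/25 clear@25
  lookup 83.253.149.82: bits 010 walk d0:-→d1:-→d2:-→d3:- -> no-route
  + 203.165.32.0/19 (H0) depth=19
  + 202.96.0.0/12 (H0) depth=12
  + 202.96.224.0/20 (H2) depth=20
  + 203.165.62.0/24 (H0) depth=24
  + 203.165.48.0/20 (H2) depth=20
  + 202.96.224.0/23 (H0) depth=23
  + 0.0.0.0/0 (H2) depth=0
  - 202.96.224.0/23 clear@23
  - 203.165.62.0/24 clear@24
  lookup 203.165.0.8: bits 110010111010010100 walk d0:H2→d1:-→d2:-→d3:-→d4:-→d5:-→d6:-→d7:-→d8:-→d9:-→d10:-→d11:-→d12:-→d13:-→d14:-→d15:-→d16:H0→d17:-→d18:- -> H0
  lookup 202.96.224.252: bits 11001010011000001110000 walk d0:H2→d1:-→d2:-→d3:-→d4:-→d5:-→d6:-→d7:-→d8:-→d9:-→d10:-→d11:-→d12:H0→d13:-→d14:-→d15:-→d16:-→d17:-→d18:-→d19:-→d20:H2→d21:-→d22:-→d23:- -> H2
  lookup 202.96.224.0: bits 11001010011000001110000 walk d0:H2→d1:-→d2:-→d3:-→d4:-→d5:-→d6:-→d7:-→d8:-→d9:-→d10:-→d11:-→d12:H0→d13:-→d14:-→d15:-→d16:-→d17:-→d18:-→d19:-→d20:H2→d21:-→d22:-→d23:- -> H2
  - 203.165.32.0/19 clear@19
  lookup 202.96.0.62: bits 1100101001100000 walk d0:H2→d1:-→d2:-→d3:-→d4:-→d5:-→d6:-→d7:-→d8:-→d9:-→d10:-→d11:-→d12:H0→d13:-→d14:-→d15:-→d16:- -> H0
  lookup 77.0.0.3: bits 01001101 walk d0:H2→d1:-→d2:-→d3:-→d4:-→d5:-→d6:-→d7:-→d8:H1 -> H1
  + 202.96.225.0/24 (H0) depth=24
  - 77.181.0.0/16 clear@16
  lookup 202.96.0.0: bits 1100101001100000 walk d0:H2→d1:-→d2:-→d3:-→d4:-→d5:-→d6:-→d7:-→d8:-→d9:-→d10:-→d11:-→d12:H0→d13:-→d14:-→d15:-→d16:- -> H0
  + 192.0.0.0/3 (H0) depth=3
  lookup 202.96.19.174: bits 1100101001100000 walk d0:H2→d1:-→d2:-→d3:H0→d4:-→d5:-→d6:-→d7:-→d8:-→d9:-→d10:-→d11:-→d12:H0→d13:-→d14:-→d15:-→d16:- -> H0
  - 202.96.224.0/20 clear@20
  lookup 192.53.62.92: bits 1100 walk d0:H2→d1:-→d2:-→d3:H0→d4:- -> H0
  - 202.96.0.0/12 clear@12
  lookup 203.165.49.107: bits 11001011101001010011 walk d0:H2→d1:-→d2:-→d3:H0→d4:-→d5:-→d6:-→d7:-→d8:-→d9:-→d10:-→d11:-→d12:-→d13:-→d14:-→d15:-→d16:H0→d17:-→d18:-→d19:-→d20:H2 -> H2
  + 202.96.0.0/16 (H1) depth=16
  lookup 153.195.82.97: bits 1 walk d0:H2→d1:- -> H2
  lookup 192.103.224.248: bits 1100 walk d0:H2→d1:-→d2:-→d3:H0→d4:- -> H0
  lookup 192.0.187.113: bits 1100 walk d0:H2→d1:-→d2:-→d3:H0→d4:- -> H0

== LOOKUPS ==
["no-route","H1","no-route","H0","H2","H2","H0","H1","H0","H0","H0","H2","H2","H0","H0"]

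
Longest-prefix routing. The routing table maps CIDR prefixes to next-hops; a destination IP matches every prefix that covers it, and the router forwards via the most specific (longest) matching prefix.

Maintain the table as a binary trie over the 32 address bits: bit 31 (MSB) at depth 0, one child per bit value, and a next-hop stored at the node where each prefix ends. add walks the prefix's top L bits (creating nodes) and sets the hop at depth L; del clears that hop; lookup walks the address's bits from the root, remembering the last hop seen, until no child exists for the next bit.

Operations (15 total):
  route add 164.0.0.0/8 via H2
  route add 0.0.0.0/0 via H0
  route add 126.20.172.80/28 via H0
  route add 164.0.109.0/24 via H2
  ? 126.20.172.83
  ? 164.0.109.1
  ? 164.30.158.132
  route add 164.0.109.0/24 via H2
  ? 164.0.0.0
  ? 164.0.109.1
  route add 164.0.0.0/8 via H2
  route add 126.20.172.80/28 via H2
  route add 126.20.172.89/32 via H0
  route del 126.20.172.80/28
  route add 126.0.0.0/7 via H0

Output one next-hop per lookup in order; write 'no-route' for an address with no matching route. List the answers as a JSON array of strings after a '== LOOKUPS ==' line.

Process each operation:
  + 164.0.0.0/8 (H2) depth=8
  + 0.0.0.0/0 (H0) depth=0
  + 126.20.172.80/28 (H0) depth=28
  + 164.0.109.0/24 (H2) depth=24
  lookup 126.20.172.83: bits 0111111000010100101011000101 walk d0:H0→d1:-→d2:-→d3:-→d4:-→d5:-→d6:-→d7:-→d8:-→d9:-→d10:-→d11:-→d12:-→d13:-→d14:-→d15:-→d16:-→d17:-→d18:-→d19:-→d20:-→d21:-→d22:-→d23:-→d24:-→d25:-→d26:-→d27:-→d28:H0 -> H0
  lookup 164.0.109.1: bits 101001000000000001101101 walk d0:H0→d1:-→d2:-→d3:-→d4:-→d5:-→d6:-→d7:-→d8:H2→d9:-→d10:-→d11:-→d12:-→d13:-→d14:-→d15:-→d16:-→d17:-→d18:-→d19:-→d20:-→d21:-→d22:-→d23:-→d24:H2 -> H2
  lookup 164.30.158.132: bits 10100100000 walk d0:H0→d1:-→d2:-→d3:-→d4:-→d5:-→d6:-→d7:-→d8:H2→d9:-→d10:-→d11:- -> H2
  + 164.0.109.0/24 (H2) depth=24
  lookup 164.0.0.0: bits 10100100000000000 walk d0:H0→d1:-→d2:-→d3:-→d4:-→d5:-→d6:-→d7:-→d8:H2→d9:-→d10:-→d11:-→d12:-→d13:-→d14:-→d15:-→d16:-→d17:- -> H2
  lookup 164.0.109.1: bits 101001000000000001101101 walk d0:H0→d1:-→d2:-→d3:-→d4:-→d5:-→d6:-→d7:-→d8:H2→d9:-→d10:-→d11:-→d12:-→d13:-→d14:-→d15:-→d16:-→d17:-→d18:-→d19:-→d20:-→d21:-→d22:-→d23:-→d24:H2 -> H2
  + 164.0.0.0/8 (H2) depth=8
  + 126.20.172.80/28 (H2) depth=28
  + 126.20.172.89/32 (H0) depth=32
  del 126.20.172.80/28 (clear depth 28)
  + 126.0.0.0/7 (H0) depth=7

== LOOKUPS ==
["H0","H2","H2","H2","H2"]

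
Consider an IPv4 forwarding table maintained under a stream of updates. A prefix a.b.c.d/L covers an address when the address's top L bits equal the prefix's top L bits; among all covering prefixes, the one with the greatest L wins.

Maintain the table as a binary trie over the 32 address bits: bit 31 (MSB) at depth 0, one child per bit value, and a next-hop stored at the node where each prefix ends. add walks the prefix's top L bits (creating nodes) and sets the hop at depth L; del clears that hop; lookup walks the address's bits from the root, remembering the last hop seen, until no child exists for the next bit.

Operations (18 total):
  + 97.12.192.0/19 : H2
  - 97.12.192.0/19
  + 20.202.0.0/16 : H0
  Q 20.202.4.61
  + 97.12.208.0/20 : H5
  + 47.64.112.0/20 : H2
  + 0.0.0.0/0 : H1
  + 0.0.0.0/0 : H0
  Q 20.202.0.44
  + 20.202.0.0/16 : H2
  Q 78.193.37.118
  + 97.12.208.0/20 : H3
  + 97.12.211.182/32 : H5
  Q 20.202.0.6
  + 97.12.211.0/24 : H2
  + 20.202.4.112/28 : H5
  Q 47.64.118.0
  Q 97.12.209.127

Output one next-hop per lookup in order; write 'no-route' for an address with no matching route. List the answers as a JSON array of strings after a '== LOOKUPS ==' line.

Process each operation:
  add 97.12.192.0/19 -> H2 at depth 19
  del 97.12.192.0/19 (clear depth 19)
  add 20.202.0.0/16 -> H0 at depth 16
  ? 20.202.4.61  path d0:-→d1:-→d2:-→d3:-→d4:-→d5:-→d6:-→d7:-→d8:-→d9:-→d10:-→d11:-→d12:-→d13:-→d14:-→d15:-→d16:H0  best=H0
  add 97.12.208.0/20 -> H5 at depth 20
  add 47.64.112.0/20 -> H2 at depth 20
  add 0.0.0.0/0 -> H1 at depth 0
  add 0.0.0.0/0 -> H0 at depth 0
  ? 20.202.0.44  path d0:H0→d1:-→d2:-→d3:-→d4:-→d5:-→d6:-→d7:-→d8:-→d9:-→d10:-→d11:-→d12:-→d13:-→d14:-→d15:-→d16:H0  best=H0
  add 20.202.0.0/16 -> H2 at depth 16
  ? 78.193.37.118  path d0:H0→d1:-→d2:-  best=H0
  add 97.12.208.0/20 -> H3 at depth 20
  add 97.12.211.182/32 -> H5 at depth 32
  ? 20.202.0.6  path d0:H0→d1:-→d2:-→d3:-→d4:-→d5:-→d6:-→d7:-→d8:-→d9:-→d10:-→d11:-→d12:-→d13:-→d14:-→d15:-→d16:H2  best=H2
  add 97.12.211.0/24 -> H2 at depth 24
  add 20.202.4.112/28 -> H5 at depth 28
  ? 47.64.118.0  path d0:H0→d1:-→d2:-→d3:-→d4:-→d5:-→d6:-→d7:-→d8:-→d9:-→d10:-→d11:-→d12:-→d13:-→d14:-→d15:-→d16:-→d17:-→d18:-→d19:-→d20:H2  best=H2
  ? 97.12.209.127  path d0:H0→d1:-→d2:-→d3:-→d4:-→d5:-→d6:-→d7:-→d8:-→d9:-→d10:-→d11:-→d12:-→d13:-→d14:-→d15:-→d16:-→d17:-→d18:-→d19:-→d20:H3→d21:-→d22:-  best=H3

== LOOKUPS ==
["H0","H0","H0","H2","H2","H3"]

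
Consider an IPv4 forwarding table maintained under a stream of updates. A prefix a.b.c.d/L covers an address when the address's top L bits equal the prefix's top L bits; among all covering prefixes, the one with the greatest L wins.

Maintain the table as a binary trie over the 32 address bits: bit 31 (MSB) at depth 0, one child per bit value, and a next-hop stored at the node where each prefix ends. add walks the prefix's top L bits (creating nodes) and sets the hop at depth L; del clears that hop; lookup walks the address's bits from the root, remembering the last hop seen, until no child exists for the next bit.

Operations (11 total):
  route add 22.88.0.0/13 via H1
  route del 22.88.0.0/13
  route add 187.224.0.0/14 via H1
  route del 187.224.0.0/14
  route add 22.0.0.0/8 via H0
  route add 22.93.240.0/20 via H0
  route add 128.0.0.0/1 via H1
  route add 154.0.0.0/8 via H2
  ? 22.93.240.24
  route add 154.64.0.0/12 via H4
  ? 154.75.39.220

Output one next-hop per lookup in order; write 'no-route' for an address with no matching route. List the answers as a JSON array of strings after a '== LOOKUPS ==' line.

Process each operation:
  add 22.88.0.0/13 -> H1 at depth 13
  del 22.88.0.0/13 (clear depth 13)
  add 187.224.0.0/14 -> H1 at depth 14
  del 187.224.0.0/14 (clear depth 14)
  add 22.0.0.0/8 -> H0 at depth 8
  add 22.93.240.0/20 -> H0 at depth 20
  add 128.0.0.0/1 -> H1 at depth 1
  add 154.0.0.0/8 -> H2 at depth 8
  Q 22.93.240.24: descend 00010110010111011111 ; hops seen [H0,H0] ; pick H0
  add 154.64.0.0/12 -> H4 at depth 12
  Q 154.75.39.220: descend 100110100100 ; hops seen [H1,H2,H4] ; pick H4

== LOOKUPS ==
["H0","H4"]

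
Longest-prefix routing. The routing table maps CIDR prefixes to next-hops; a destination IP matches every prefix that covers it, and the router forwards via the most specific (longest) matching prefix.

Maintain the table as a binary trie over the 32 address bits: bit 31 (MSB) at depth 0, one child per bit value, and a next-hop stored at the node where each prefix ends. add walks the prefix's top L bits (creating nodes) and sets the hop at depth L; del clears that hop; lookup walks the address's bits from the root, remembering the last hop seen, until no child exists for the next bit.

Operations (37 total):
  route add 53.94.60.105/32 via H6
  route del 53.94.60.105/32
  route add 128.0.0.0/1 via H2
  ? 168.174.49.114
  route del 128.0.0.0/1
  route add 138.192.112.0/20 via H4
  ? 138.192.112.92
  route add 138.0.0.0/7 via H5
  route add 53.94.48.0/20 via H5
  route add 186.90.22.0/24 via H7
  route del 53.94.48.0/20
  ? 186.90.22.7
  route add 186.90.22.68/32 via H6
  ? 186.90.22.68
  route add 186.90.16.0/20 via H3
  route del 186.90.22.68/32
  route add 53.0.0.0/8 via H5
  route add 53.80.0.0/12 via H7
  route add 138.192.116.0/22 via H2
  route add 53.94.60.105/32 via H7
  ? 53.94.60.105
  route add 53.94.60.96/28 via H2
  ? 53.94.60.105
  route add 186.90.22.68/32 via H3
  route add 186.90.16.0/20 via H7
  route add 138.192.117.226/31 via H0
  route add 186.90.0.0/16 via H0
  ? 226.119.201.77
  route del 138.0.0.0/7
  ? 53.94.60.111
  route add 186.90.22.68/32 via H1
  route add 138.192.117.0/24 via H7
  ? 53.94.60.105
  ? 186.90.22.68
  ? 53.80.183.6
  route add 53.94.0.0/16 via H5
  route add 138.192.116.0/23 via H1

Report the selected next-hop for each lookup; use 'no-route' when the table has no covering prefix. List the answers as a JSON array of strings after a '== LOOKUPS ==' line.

Process each operation:
  + 53.94.60.105/32 (H6) depth=32
  del 53.94.60.105/32 (clear depth 32)
  + 128.0.0.0/1 (H2) depth=1
  Q 168.174.49.114: descend 1 ; hops seen [H2] ; pick H2
  del 128.0.0.0/1 (clear depth 1)
  + 138.192.112.0/20 (H4) depth=20
  Q 138.192.112.92: descend 10001010110000000111 ; hops seen [H4] ; pick H4
  + 138.0.0.0/7 (H5) depth=7
  + 53.94.48.0/20 (H5) depth=20
  + 186.90.22.0/24 (H7) depth=24
  del 53.94.48.0/20 (clear depth 20)
  Q 186.90.22.7: descend 101110100101101000010110 ; hops seen [H7] ; pick H7
  + 186.90.22.68/32 (H6) depth=32
  Q 186.90.22.68: descend 10111010010110100001011001000100 ; hops seen [H7,H6] ; pick H6
  + 186.90.16.0/20 (H3) depth=20
  del 186.90.22.68/32 (clear depth 32)
  + 53.0.0.0/8 (H5) depth=8
  + 53.80.0.0/12 (H7) depth=12
  + 138.192.116.0/22 (H2) depth=22
  + 53.94.60.105/32 (H7) depth=32
  Q 53.94.60.105: descend 00110101010111100011110001101001 ; hops seen [H5,H7,H7] ; pick H7
  + 53.94.60.96/28 (H2) depth=28
  Q 53.94.60.105: descend 00110101010111100011110001101001 ; hops seen [H5,H7,H2,H7] ; pick H7
  + 186.90.22.68/32 (H3) depth=32
  + 186.90.16.0/20 (H7) depth=20
  + 138.192.117.226/31 (H0) depth=31
  + 186.90.0.0/16 (H0) depth=16
  Q 226.119.201.77: descend 1 ; hops seen [∅] ; pick no-route
  del 138.0.0.0/7 (clear depth 7)
  Q 53.94.60.111: descend 00110101010111100011110001101 ; hops seen [H5,H7,H2] ; pick H2
  + 186.90.22.68/32 (H1) depth=32
  + 138.192.117.0/24 (H7) depth=24
  Q 53.94.60.105: descend 00110101010111100011110001101001 ; hops seen [H5,H7,H2,H7] ; pick H7
  Q 186.90.22.68: descend 10111010010110100001011001000100 ; hops seen [H0,H7,H7,H1] ; pick H1
  Q 53.80.183.6: descend 001101010101 ; hops seen [H5,H7] ; pick H7
  + 53.94.0.0/16 (H5) depth=16
  + 138.192.116.0/23 (H1) depth=23

== LOOKUPS ==
["H2","H4","H7","H6","H7","H7","no-route","H2","H7","H1","H7"]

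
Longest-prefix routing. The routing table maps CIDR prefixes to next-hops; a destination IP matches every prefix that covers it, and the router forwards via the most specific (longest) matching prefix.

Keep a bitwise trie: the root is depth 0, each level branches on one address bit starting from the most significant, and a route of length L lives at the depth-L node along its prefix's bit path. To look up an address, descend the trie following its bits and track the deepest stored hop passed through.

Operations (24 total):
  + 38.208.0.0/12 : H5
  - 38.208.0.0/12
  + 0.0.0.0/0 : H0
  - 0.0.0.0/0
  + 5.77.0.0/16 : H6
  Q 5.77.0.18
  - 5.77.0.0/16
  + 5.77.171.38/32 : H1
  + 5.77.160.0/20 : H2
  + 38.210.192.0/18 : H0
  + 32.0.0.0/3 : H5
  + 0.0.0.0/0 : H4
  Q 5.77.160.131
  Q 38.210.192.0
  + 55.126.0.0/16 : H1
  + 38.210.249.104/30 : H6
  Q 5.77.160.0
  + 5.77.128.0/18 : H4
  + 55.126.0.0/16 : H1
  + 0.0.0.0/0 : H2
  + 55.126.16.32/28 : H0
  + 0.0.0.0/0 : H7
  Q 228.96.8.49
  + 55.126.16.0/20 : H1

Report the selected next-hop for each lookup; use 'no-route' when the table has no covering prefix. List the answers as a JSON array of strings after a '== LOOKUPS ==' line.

Process each operation:
  + 38.208.0.0/12 (H5) depth=12
  del 38.208.0.0/12 (clear depth 12)
  + 0.0.0.0/0 (H0) depth=0
  del 0.0.0.0/0 (clear depth 0)
  + 5.77.0.0/16 (H6) depth=16
  lookup 5.77.0.18: bits 0000010101001101 walk d0:-→d1:-→d2:-→d3:-→d4:-→d5:-→d6:-→d7:-→d8:-→d9:-→d10:-→d11:-→d12:-→d13:-→d14:-→d15:-→d16:H6 -> H6
  del 5.77.0.0/16 (clear depth 16)
  + 5.77.171.38/32 (H1) depth=32
  + 5.77.160.0/20 (H2) depth=20
  + 38.210.192.0/18 (H0) depth=18
  + 32.0.0.0/3 (H5) depth=3
  + 0.0.0.0/0 (H4) depth=0
  lookup 5.77.160.131: bits 00000101010011011010 walk d0:H4→d1:-→d2:-→d3:-→d4:-→d5:-→d6:-→d7:-→d8:-→d9:-→d10:-→d11:-→d12:-→d13:-→d14:-→d15:-→d16:-→d17:-→d18:-→d19:-→d20:H2 -> H2
  lookup 38.210.192.0: bits 001001101101001011 walk d0:H4→d1:-→d2:-→d3:H5→d4:-→d5:-→d6:-→d7:-→d8:-→d9:-→d10:-→d11:-→d12:-→d13:-→d14:-→d15:-→d16:-→d17:-→d18:H0 -> H0
  + 55.126.0.0/16 (H1) depth=16
  + 38.210.249.104/30 (H6) depth=30
  lookup 5.77.160.0: bits 00000101010011011010 walk d0:H4→d1:-→d2:-→d3:-→d4:-→d5:-→d6:-→d7:-→d8:-→d9:-→d10:-→d11:-→d12:-→d13:-→d14:-→d15:-→d16:-→d17:-→d18:-→d19:-→d20:H2 -> H2
  + 5.77.128.0/18 (H4) depth=18
  + 55.126.0.0/16 (H1) depth=16
  + 0.0.0.0/0 (H2) depth=0
  + 55.126.16.32/28 (H0) depth=28
  + 0.0.0.0/0 (H7) depth=0
  lookup 228.96.8.49: bits ε walk d0:H7 -> H7
  + 55.126.16.0/20 (H1) depth=20

== LOOKUPS ==
["H6","H2","H0","H2","H7"]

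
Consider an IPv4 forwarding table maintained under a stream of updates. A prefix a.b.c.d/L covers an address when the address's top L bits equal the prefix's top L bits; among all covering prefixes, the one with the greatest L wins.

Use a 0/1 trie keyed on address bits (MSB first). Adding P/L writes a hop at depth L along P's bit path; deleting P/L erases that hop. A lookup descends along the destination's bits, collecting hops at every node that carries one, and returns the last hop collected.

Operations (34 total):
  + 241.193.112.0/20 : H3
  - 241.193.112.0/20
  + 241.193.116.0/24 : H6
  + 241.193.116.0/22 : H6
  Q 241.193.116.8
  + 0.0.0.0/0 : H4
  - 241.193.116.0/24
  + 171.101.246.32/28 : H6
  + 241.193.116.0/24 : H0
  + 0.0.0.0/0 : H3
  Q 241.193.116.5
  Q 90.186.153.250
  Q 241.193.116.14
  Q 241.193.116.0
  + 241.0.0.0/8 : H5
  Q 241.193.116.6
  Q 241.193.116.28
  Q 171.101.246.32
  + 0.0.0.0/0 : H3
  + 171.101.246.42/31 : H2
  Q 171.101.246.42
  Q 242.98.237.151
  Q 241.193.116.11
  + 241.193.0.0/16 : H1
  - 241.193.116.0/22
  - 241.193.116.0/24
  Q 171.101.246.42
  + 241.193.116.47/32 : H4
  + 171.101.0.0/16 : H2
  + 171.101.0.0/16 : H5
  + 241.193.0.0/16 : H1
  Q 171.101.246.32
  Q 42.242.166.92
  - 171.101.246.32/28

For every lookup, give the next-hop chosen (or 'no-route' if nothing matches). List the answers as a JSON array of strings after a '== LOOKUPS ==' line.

Trace:
  + 241.193.112.0/20 (H3) depth=20
  - 241.193.112.0/20 clear@20
  + 241.193.116.0/24 (H6) depth=24
  + 241.193.116.0/22 (H6) depth=22
  lookup 241.193.116.8: bits 111100011100000101110100 walk d0:-→d1:-→d2:-→d3:-→d4:-→d5:-→d6:-→d7:-→d8:-→d9:-→d10:-→d11:-→d12:-→d13:-→d14:-→d15:-→d16:-→d17:-→d18:-→d19:-→d20:-→d21:-→d22:H6→d23:-→d24:H6 -> H6
  + 0.0.0.0/0 (H4) depth=0
  - 241.193.116.0/24 clear@24
  + 171.101.246.32/28 (H6) depth=28
  + 241.193.116.0/24 (H0) depth=24
  + 0.0.0.0/0 (H3) depth=0
  lookup 241.193.116.5: bits 111100011100000101110100 walk d0:H3→d1:-→d2:-→d3:-→d4:-→d5:-→d6:-→d7:-→d8:-→d9:-→d10:-→d11:-→d12:-→d13:-→d14:-→d15:-→d16:-→d17:-→d18:-→d19:-→d20:-→d21:-→d22:H6→d23:-→d24:H0 -> H0
  lookup 90.186.153.250: bits ε walk d0:H3 -> H3
  lookup 241.193.116.14: bits 111100011100000101110100 walk d0:H3→d1:-→d2:-→d3:-→d4:-→d5:-→d6:-→d7:-→d8:-→d9:-→d10:-→d11:-→d12:-→d13:-→d14:-→d15:-→d16:-→d17:-→d18:-→d19:-→d20:-→d21:-→d22:H6→d23:-→d24:H0 -> H0
  lookup 241.193.116.0: bits 111100011100000101110100 walk d0:H3→d1:-→d2:-→d3:-→d4:-→d5:-→d6:-→d7:-→d8:-→d9:-→d10:-→d11:-→d12:-→d13:-→d14:-→d15:-→d16:-→d17:-→d18:-→d19:-→d20:-→d21:-→d22:H6→d23:-→d24:H0 -> H0
  + 241.0.0.0/8 (H5) depth=8
  lookup 241.193.116.6: bits 111100011100000101110100 walk d0:H3→d1:-→d2:-→d3:-→d4:-→d5:-→d6:-→d7:-→d8:H5→d9:-→d10:-→d11:-→d12:-→d13:-→d14:-→d15:-→d16:-→d17:-→d18:-→d19:-→d20:-→d21:-→d22:H6→d23:-→d24:H0 -> H0
  lookup 241.193.116.28: bits 111100011100000101110100 walk d0:H3→d1:-→d2:-→d3:-→d4:-→d5:-→d6:-→d7:-→d8:H5→d9:-→d10:-→d11:-→d12:-→d13:-→d14:-→d15:-→d16:-→d17:-→d18:-→d19:-→d20:-→d21:-→d22:H6→d23:-→d24:H0 -> H0
  lookup 171.101.246.32: bits 1010101101100101111101100010 walk d0:H3→d1:-→d2:-→d3:-→d4:-→d5:-→d6:-→d7:-→d8:-→d9:-→d10:-→d11:-→d12:-→d13:-→d14:-→d15:-→d16:-→d17:-→d18:-→d19:-→d20:-→d21:-→d22:-→d23:-→d24:-→d25:-→d26:-→d27:-→d28:H6 -> H6
  + 0.0.0.0/0 (H3) depth=0
  + 171.101.246.42/31 (H2) depth=31
  lookup 171.101.246.42: bits 1010101101100101111101100010101 walk d0:H3→d1:-→d2:-→d3:-→d4:-→d5:-→d6:-→d7:-→d8:-→d9:-→d10:-→d11:-→d12:-→d13:-→d14:-→d15:-→d16:-→d17:-→d18:-→d19:-→d20:-→d21:-→d22:-→d23:-→d24:-→d25:-→d26:-→d27:-→d28:H6→d29:-→d30:-→d31:H2 -> H2
  lookup 242.98.237.151: bits 111100 walk d0:H3→d1:-→d2:-→d3:-→d4:-→d5:-→d6:- -> H3
  lookup 241.193.116.11: bits 111100011100000101110100 walk d0:H3→d1:-→d2:-→d3:-→d4:-→d5:-→d6:-→d7:-→d8:H5→d9:-→d10:-→d11:-→d12:-→d13:-→d14:-→d15:-→d16:-→d17:-→d18:-→d19:-→d20:-→d21:-→d22:H6→d23:-→d24:H0 -> H0
  + 241.193.0.0/16 (H1) depth=16
  - 241.193.116.0/22 clear@22
  - 241.193.116.0/24 clear@24
  lookup 171.101.246.42: bits 1010101101100101111101100010101 walk d0:H3→d1:-→d2:-→d3:-→d4:-→d5:-→d6:-→d7:-→d8:-→d9:-→d10:-→d11:-→d12:-→d13:-→d14:-→d15:-→d16:-→d17:-→d18:-→d19:-→d20:-→d21:-→d22:-→d23:-→d24:-→d25:-→d26:-→d27:-→d28:H6→d29:-→d30:-→d31:H2 -> H2
  + 241.193.116.47/32 (H4) depth=32
  + 171.101.0.0/16 (H2) depth=16
  + 171.101.0.0/16 (H5) depth=16
  + 241.193.0.0/16 (H1) depth=16
  lookup 171.101.246.32: bits 1010101101100101111101100010 walk d0:H3→d1:-→d2:-→d3:-→d4:-→d5:-→d6:-→d7:-→d8:-→d9:-→d10:-→d11:-→d12:-→d13:-→d14:-→d15:-→d16:H5→d17:-→d18:-→d19:-→d20:-→d21:-→d22:-→d23:-→d24:-→d25:-→d26:-→d27:-→d28:H6 -> H6
  lookup 42.242.166.92: bits ε walk d0:H3 -> H3
  - 171.101.246.32/28 clear@28

== LOOKUPS ==
["H6","H0","H3","H0","H0","H0","H0","H6","H2","H3","H0","H2","H6","H3"]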